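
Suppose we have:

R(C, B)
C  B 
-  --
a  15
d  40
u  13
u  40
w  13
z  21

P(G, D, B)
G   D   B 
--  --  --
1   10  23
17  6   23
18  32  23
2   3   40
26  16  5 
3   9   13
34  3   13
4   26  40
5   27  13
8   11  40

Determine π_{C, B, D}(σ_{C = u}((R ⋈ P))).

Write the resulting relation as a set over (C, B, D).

{(u, 13, 27), (u, 13, 3), (u, 13, 9), (u, 40, 11), (u, 40, 26), (u, 40, 3)}

R ⋈ P (natural join on B): {(d, 40, 2, 3), (d, 40, 4, 26), (d, 40, 8, 11), (u, 13, 3, 9), (u, 13, 34, 3), (u, 13, 5, 27), (u, 40, 2, 3), (u, 40, 4, 26), (u, 40, 8, 11), (w, 13, 3, 9), (w, 13, 34, 3), (w, 13, 5, 27)}
Selection C = u: {(u, 13, 3, 9), (u, 13, 34, 3), (u, 13, 5, 27), (u, 40, 2, 3), (u, 40, 4, 26), (u, 40, 8, 11)}
Keep only column(s) C, B, D: {(u, 13, 27), (u, 13, 3), (u, 13, 9), (u, 40, 11), (u, 40, 26), (u, 40, 3)}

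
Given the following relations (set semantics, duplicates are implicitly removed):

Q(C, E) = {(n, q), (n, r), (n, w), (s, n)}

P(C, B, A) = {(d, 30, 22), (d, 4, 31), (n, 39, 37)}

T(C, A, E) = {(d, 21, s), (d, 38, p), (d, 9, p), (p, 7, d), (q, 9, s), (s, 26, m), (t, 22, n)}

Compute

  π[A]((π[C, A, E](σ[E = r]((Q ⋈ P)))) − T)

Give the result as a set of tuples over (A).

Joining Q and P on C yields {(n, q, 39, 37), (n, r, 39, 37), (n, w, 39, 37)}.
σ[E = r]: keep tuples satisfying E = r → {(n, r, 39, 37)}
Keep only column(s) C, A, E: {(n, 37, r)}
Taking the difference: {(n, 37, r)}
Keep only column(s) A: {37}

{37}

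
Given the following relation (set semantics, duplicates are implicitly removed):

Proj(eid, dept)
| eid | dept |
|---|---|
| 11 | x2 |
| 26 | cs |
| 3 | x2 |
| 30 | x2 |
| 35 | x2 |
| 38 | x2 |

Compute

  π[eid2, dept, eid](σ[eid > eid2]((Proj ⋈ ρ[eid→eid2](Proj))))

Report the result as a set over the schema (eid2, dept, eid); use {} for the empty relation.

{(11, x2, 30), (11, x2, 35), (11, x2, 38), (3, x2, 11), (3, x2, 30), (3, x2, 35), (3, x2, 38), (30, x2, 35), (30, x2, 38), (35, x2, 38)}

ρ[eid→eid2]: schema becomes (eid2, dept); tuples unchanged.
Joining Proj and ρ[eid→eid2](Proj) on dept yields {(11, x2, 11), (11, x2, 3), (11, x2, 30), (11, x2, 35), (11, x2, 38), (26, cs, 26), (3, x2, 11), (3, x2, 3), (3, x2, 30), (3, x2, 35), (3, x2, 38), (30, x2, 11), (30, x2, 3), (30, x2, 30), (30, x2, 35), (30, x2, 38), (35, x2, 11), (35, x2, 3), (35, x2, 30), (35, x2, 35), (35, x2, 38), (38, x2, 11), (38, x2, 3), (38, x2, 30), (38, x2, 35), (38, x2, 38)}.
Filtering on eid > eid2 leaves {(11, x2, 3), (30, x2, 11), (30, x2, 3), (35, x2, 11), (35, x2, 3), (35, x2, 30), (38, x2, 11), (38, x2, 3), (38, x2, 30), (38, x2, 35)}.
π[eid2, dept, eid]: project onto (eid2, dept, eid) → {(11, x2, 30), (11, x2, 35), (11, x2, 38), (3, x2, 11), (3, x2, 30), (3, x2, 35), (3, x2, 38), (30, x2, 35), (30, x2, 38), (35, x2, 38)}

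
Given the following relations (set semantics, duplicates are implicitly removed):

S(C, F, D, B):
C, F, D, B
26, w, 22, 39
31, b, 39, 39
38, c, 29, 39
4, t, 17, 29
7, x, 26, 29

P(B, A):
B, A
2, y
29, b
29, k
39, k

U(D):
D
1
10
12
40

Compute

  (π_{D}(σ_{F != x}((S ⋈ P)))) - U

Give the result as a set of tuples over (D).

{17, 22, 29, 39}

Natural join on B: {(26, w, 22, 39, k), (31, b, 39, 39, k), (38, c, 29, 39, k), (4, t, 17, 29, b), (4, t, 17, 29, k), (7, x, 26, 29, b), (7, x, 26, 29, k)}
Filtering on F != x leaves {(26, w, 22, 39, k), (31, b, 39, 39, k), (38, c, 29, 39, k), (4, t, 17, 29, b), (4, t, 17, 29, k)}.
π_{D} gives {17, 22, 29, 39} (1 duplicate(s) eliminated).
Set difference of the two operands is {17, 22, 29, 39}.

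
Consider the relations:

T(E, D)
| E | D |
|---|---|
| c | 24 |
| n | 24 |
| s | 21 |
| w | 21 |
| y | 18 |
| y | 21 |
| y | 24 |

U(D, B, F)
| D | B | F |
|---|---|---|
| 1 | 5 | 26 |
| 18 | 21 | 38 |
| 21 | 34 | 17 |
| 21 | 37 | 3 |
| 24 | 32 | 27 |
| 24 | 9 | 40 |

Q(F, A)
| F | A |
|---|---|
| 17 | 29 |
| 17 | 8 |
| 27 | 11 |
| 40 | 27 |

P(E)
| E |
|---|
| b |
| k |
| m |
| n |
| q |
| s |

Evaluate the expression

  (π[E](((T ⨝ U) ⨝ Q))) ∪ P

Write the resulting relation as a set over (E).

{b, c, k, m, n, q, s, w, y}

Joining T and U on D yields {(c, 24, 32, 27), (c, 24, 9, 40), (n, 24, 32, 27), (n, 24, 9, 40), (s, 21, 34, 17), (s, 21, 37, 3), (w, 21, 34, 17), (w, 21, 37, 3), (y, 18, 21, 38), (y, 21, 34, 17), (y, 21, 37, 3), (y, 24, 32, 27), (y, 24, 9, 40)}.
Joining (T ⨝ U) and Q on F yields {(c, 24, 32, 27, 11), (c, 24, 9, 40, 27), (n, 24, 32, 27, 11), (n, 24, 9, 40, 27), (s, 21, 34, 17, 29), (s, 21, 34, 17, 8), (w, 21, 34, 17, 29), (w, 21, 34, 17, 8), (y, 21, 34, 17, 29), (y, 21, 34, 17, 8), (y, 24, 32, 27, 11), (y, 24, 9, 40, 27)}.
π[E]: project onto (E) (7 duplicate(s) eliminated) → {c, n, s, w, y}
Union: {c, n, s, w, y} with {b, k, m, n, q, s} → {b, c, k, m, n, q, s, w, y}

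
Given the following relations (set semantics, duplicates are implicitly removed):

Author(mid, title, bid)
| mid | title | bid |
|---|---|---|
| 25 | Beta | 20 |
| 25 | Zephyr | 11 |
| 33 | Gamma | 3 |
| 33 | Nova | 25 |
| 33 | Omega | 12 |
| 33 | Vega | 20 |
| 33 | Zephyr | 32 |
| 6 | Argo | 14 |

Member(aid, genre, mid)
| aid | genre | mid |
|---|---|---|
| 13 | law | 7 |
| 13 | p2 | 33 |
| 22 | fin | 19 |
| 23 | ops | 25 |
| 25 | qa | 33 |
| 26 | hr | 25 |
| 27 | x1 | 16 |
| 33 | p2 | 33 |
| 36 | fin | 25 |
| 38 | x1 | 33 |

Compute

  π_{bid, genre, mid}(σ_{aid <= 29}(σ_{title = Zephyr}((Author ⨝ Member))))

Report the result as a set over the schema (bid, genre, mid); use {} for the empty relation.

Natural join on mid: {(25, Beta, 20, 23, ops), (25, Beta, 20, 26, hr), (25, Beta, 20, 36, fin), (25, Zephyr, 11, 23, ops), (25, Zephyr, 11, 26, hr), (25, Zephyr, 11, 36, fin), (33, Gamma, 3, 13, p2), (33, Gamma, 3, 25, qa), (33, Gamma, 3, 33, p2), (33, Gamma, 3, 38, x1), (33, Nova, 25, 13, p2), (33, Nova, 25, 25, qa), (33, Nova, 25, 33, p2), (33, Nova, 25, 38, x1), (33, Omega, 12, 13, p2), (33, Omega, 12, 25, qa), (33, Omega, 12, 33, p2), (33, Omega, 12, 38, x1), (33, Vega, 20, 13, p2), (33, Vega, 20, 25, qa), (33, Vega, 20, 33, p2), (33, Vega, 20, 38, x1), (33, Zephyr, 32, 13, p2), (33, Zephyr, 32, 25, qa), (33, Zephyr, 32, 33, p2), (33, Zephyr, 32, 38, x1)}
Filtering on title = Zephyr leaves {(25, Zephyr, 11, 23, ops), (25, Zephyr, 11, 26, hr), (25, Zephyr, 11, 36, fin), (33, Zephyr, 32, 13, p2), (33, Zephyr, 32, 25, qa), (33, Zephyr, 32, 33, p2), (33, Zephyr, 32, 38, x1)}.
Filtering on aid <= 29 leaves {(25, Zephyr, 11, 23, ops), (25, Zephyr, 11, 26, hr), (33, Zephyr, 32, 13, p2), (33, Zephyr, 32, 25, qa)}.
π[bid, genre, mid]: project onto (bid, genre, mid) → {(11, hr, 25), (11, ops, 25), (32, p2, 33), (32, qa, 33)}

{(11, hr, 25), (11, ops, 25), (32, p2, 33), (32, qa, 33)}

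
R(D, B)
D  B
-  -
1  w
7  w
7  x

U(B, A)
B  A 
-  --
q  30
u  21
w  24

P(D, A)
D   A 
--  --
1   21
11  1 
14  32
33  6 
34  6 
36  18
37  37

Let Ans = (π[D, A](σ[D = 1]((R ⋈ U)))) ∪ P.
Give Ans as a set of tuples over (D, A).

Natural join on B: {(1, w, 24), (7, w, 24)}
σ[D = 1]: keep tuples satisfying D = 1 → {(1, w, 24)}
Projecting to D, A: {(1, 24)}
Set union of the two operands is {(1, 21), (1, 24), (11, 1), (14, 32), (33, 6), (34, 6), (36, 18), (37, 37)}.

{(1, 21), (1, 24), (11, 1), (14, 32), (33, 6), (34, 6), (36, 18), (37, 37)}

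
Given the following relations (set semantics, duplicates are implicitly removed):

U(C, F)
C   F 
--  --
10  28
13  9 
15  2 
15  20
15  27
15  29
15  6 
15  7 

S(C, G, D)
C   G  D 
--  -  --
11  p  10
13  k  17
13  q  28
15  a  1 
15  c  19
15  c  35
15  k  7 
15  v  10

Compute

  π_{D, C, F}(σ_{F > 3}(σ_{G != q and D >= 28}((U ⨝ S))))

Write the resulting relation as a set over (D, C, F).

Joining U and S on C yields {(13, 9, k, 17), (13, 9, q, 28), (15, 2, a, 1), (15, 2, c, 19), (15, 2, c, 35), (15, 2, k, 7), (15, 2, v, 10), (15, 20, a, 1), (15, 20, c, 19), (15, 20, c, 35), (15, 20, k, 7), (15, 20, v, 10), (15, 27, a, 1), (15, 27, c, 19), (15, 27, c, 35), (15, 27, k, 7), (15, 27, v, 10), (15, 29, a, 1), (15, 29, c, 19), (15, 29, c, 35), (15, 29, k, 7), (15, 29, v, 10), (15, 6, a, 1), (15, 6, c, 19), (15, 6, c, 35), (15, 6, k, 7), (15, 6, v, 10), (15, 7, a, 1), (15, 7, c, 19), (15, 7, c, 35), (15, 7, k, 7), (15, 7, v, 10)}.
Selection G != q and D >= 28: {(15, 2, c, 35), (15, 20, c, 35), (15, 27, c, 35), (15, 29, c, 35), (15, 6, c, 35), (15, 7, c, 35)}
Selection F > 3: {(15, 20, c, 35), (15, 27, c, 35), (15, 29, c, 35), (15, 6, c, 35), (15, 7, c, 35)}
π[D, C, F]: project onto (D, C, F) → {(35, 15, 20), (35, 15, 27), (35, 15, 29), (35, 15, 6), (35, 15, 7)}

{(35, 15, 20), (35, 15, 27), (35, 15, 29), (35, 15, 6), (35, 15, 7)}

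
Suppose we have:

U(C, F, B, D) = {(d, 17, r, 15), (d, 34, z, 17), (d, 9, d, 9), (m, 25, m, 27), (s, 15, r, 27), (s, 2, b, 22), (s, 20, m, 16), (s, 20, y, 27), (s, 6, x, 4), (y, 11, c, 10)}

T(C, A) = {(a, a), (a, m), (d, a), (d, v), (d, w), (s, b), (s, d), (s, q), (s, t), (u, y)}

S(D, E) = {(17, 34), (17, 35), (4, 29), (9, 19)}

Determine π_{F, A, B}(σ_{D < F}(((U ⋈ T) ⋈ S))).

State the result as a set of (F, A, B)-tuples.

{(34, a, z), (34, v, z), (34, w, z), (6, b, x), (6, d, x), (6, q, x), (6, t, x)}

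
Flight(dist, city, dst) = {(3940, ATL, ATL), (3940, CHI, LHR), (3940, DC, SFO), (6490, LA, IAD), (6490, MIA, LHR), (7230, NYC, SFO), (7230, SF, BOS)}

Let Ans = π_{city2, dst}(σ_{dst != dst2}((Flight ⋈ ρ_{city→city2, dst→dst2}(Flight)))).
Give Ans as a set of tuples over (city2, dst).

ρ[city→city2, dst→dst2]: schema becomes (dist, city2, dst2); tuples unchanged.
Natural join on dist: {(3940, ATL, ATL, ATL, ATL), (3940, ATL, ATL, CHI, LHR), (3940, ATL, ATL, DC, SFO), (3940, CHI, LHR, ATL, ATL), (3940, CHI, LHR, CHI, LHR), (3940, CHI, LHR, DC, SFO), (3940, DC, SFO, ATL, ATL), (3940, DC, SFO, CHI, LHR), (3940, DC, SFO, DC, SFO), (6490, LA, IAD, LA, IAD), (6490, LA, IAD, MIA, LHR), (6490, MIA, LHR, LA, IAD), (6490, MIA, LHR, MIA, LHR), (7230, NYC, SFO, NYC, SFO), (7230, NYC, SFO, SF, BOS), (7230, SF, BOS, NYC, SFO), (7230, SF, BOS, SF, BOS)}
σ[dst != dst2]: keep tuples satisfying dst != dst2 → {(3940, ATL, ATL, CHI, LHR), (3940, ATL, ATL, DC, SFO), (3940, CHI, LHR, ATL, ATL), (3940, CHI, LHR, DC, SFO), (3940, DC, SFO, ATL, ATL), (3940, DC, SFO, CHI, LHR), (6490, LA, IAD, MIA, LHR), (6490, MIA, LHR, LA, IAD), (7230, NYC, SFO, SF, BOS), (7230, SF, BOS, NYC, SFO)}
Projecting to city2, dst: {(ATL, LHR), (ATL, SFO), (CHI, ATL), (CHI, SFO), (DC, ATL), (DC, LHR), (LA, LHR), (MIA, IAD), (NYC, BOS), (SF, SFO)}

{(ATL, LHR), (ATL, SFO), (CHI, ATL), (CHI, SFO), (DC, ATL), (DC, LHR), (LA, LHR), (MIA, IAD), (NYC, BOS), (SF, SFO)}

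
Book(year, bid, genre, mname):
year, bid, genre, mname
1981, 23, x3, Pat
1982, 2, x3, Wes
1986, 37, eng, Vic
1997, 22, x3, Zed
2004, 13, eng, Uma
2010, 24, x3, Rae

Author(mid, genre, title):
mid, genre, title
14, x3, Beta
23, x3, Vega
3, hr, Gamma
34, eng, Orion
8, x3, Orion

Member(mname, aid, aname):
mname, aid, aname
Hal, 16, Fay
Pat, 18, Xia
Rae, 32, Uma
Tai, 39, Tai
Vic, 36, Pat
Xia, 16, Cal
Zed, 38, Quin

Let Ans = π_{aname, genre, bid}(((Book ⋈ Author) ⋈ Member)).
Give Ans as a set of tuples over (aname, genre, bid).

Joining Book and Author on genre yields {(1981, 23, x3, Pat, 14, Beta), (1981, 23, x3, Pat, 23, Vega), (1981, 23, x3, Pat, 8, Orion), (1982, 2, x3, Wes, 14, Beta), (1982, 2, x3, Wes, 23, Vega), (1982, 2, x3, Wes, 8, Orion), (1986, 37, eng, Vic, 34, Orion), (1997, 22, x3, Zed, 14, Beta), (1997, 22, x3, Zed, 23, Vega), (1997, 22, x3, Zed, 8, Orion), (2004, 13, eng, Uma, 34, Orion), (2010, 24, x3, Rae, 14, Beta), (2010, 24, x3, Rae, 23, Vega), (2010, 24, x3, Rae, 8, Orion)}.
Joining (Book ⋈ Author) and Member on mname yields {(1981, 23, x3, Pat, 14, Beta, 18, Xia), (1981, 23, x3, Pat, 23, Vega, 18, Xia), (1981, 23, x3, Pat, 8, Orion, 18, Xia), (1986, 37, eng, Vic, 34, Orion, 36, Pat), (1997, 22, x3, Zed, 14, Beta, 38, Quin), (1997, 22, x3, Zed, 23, Vega, 38, Quin), (1997, 22, x3, Zed, 8, Orion, 38, Quin), (2010, 24, x3, Rae, 14, Beta, 32, Uma), (2010, 24, x3, Rae, 23, Vega, 32, Uma), (2010, 24, x3, Rae, 8, Orion, 32, Uma)}.
Keep only column(s) aname, genre, bid (6 duplicate(s) eliminated): {(Pat, eng, 37), (Quin, x3, 22), (Uma, x3, 24), (Xia, x3, 23)}

{(Pat, eng, 37), (Quin, x3, 22), (Uma, x3, 24), (Xia, x3, 23)}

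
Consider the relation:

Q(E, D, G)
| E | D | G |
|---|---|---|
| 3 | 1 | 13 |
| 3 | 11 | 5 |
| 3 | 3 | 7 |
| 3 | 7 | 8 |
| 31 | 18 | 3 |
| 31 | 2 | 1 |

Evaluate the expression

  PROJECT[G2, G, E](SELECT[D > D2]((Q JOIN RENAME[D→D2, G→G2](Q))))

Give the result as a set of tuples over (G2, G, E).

{(1, 3, 31), (13, 5, 3), (13, 7, 3), (13, 8, 3), (7, 5, 3), (7, 8, 3), (8, 5, 3)}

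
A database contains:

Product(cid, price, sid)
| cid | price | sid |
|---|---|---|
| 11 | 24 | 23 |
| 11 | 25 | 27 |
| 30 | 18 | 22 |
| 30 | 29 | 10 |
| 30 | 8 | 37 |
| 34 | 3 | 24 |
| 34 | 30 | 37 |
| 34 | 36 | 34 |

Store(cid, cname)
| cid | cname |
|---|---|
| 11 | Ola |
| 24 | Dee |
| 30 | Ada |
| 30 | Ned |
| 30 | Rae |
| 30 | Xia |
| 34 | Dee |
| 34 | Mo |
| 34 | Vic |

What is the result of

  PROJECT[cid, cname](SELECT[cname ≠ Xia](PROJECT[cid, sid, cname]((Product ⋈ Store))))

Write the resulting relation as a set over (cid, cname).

Natural join on cid: {(11, 24, 23, Ola), (11, 25, 27, Ola), (30, 18, 22, Ada), (30, 18, 22, Ned), (30, 18, 22, Rae), (30, 18, 22, Xia), (30, 29, 10, Ada), (30, 29, 10, Ned), (30, 29, 10, Rae), (30, 29, 10, Xia), (30, 8, 37, Ada), (30, 8, 37, Ned), (30, 8, 37, Rae), (30, 8, 37, Xia), (34, 3, 24, Dee), (34, 3, 24, Mo), (34, 3, 24, Vic), (34, 30, 37, Dee), (34, 30, 37, Mo), (34, 30, 37, Vic), (34, 36, 34, Dee), (34, 36, 34, Mo), (34, 36, 34, Vic)}
π_{cid, sid, cname} gives {(11, 23, Ola), (11, 27, Ola), (30, 10, Ada), (30, 10, Ned), (30, 10, Rae), (30, 10, Xia), (30, 22, Ada), (30, 22, Ned), (30, 22, Rae), (30, 22, Xia), (30, 37, Ada), (30, 37, Ned), (30, 37, Rae), (30, 37, Xia), (34, 24, Dee), (34, 24, Mo), (34, 24, Vic), (34, 34, Dee), (34, 34, Mo), (34, 34, Vic), (34, 37, Dee), (34, 37, Mo), (34, 37, Vic)}.
Filtering on cname ≠ Xia leaves {(11, 23, Ola), (11, 27, Ola), (30, 10, Ada), (30, 10, Ned), (30, 10, Rae), (30, 22, Ada), (30, 22, Ned), (30, 22, Rae), (30, 37, Ada), (30, 37, Ned), (30, 37, Rae), (34, 24, Dee), (34, 24, Mo), (34, 24, Vic), (34, 34, Dee), (34, 34, Mo), (34, 34, Vic), (34, 37, Dee), (34, 37, Mo), (34, 37, Vic)}.
π_{cid, cname} gives {(11, Ola), (30, Ada), (30, Ned), (30, Rae), (34, Dee), (34, Mo), (34, Vic)} (13 duplicate(s) eliminated).

{(11, Ola), (30, Ada), (30, Ned), (30, Rae), (34, Dee), (34, Mo), (34, Vic)}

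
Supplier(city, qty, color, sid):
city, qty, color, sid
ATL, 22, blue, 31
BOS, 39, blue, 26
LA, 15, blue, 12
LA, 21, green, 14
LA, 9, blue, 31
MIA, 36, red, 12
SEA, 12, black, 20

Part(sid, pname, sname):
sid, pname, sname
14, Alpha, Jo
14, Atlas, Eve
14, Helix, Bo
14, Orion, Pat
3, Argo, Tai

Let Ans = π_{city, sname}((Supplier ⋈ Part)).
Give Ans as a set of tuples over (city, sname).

{(LA, Bo), (LA, Eve), (LA, Jo), (LA, Pat)}

Supplier ⋈ Part (natural join on sid): {(LA, 21, green, 14, Alpha, Jo), (LA, 21, green, 14, Atlas, Eve), (LA, 21, green, 14, Helix, Bo), (LA, 21, green, 14, Orion, Pat)}
π[city, sname]: project onto (city, sname) → {(LA, Bo), (LA, Eve), (LA, Jo), (LA, Pat)}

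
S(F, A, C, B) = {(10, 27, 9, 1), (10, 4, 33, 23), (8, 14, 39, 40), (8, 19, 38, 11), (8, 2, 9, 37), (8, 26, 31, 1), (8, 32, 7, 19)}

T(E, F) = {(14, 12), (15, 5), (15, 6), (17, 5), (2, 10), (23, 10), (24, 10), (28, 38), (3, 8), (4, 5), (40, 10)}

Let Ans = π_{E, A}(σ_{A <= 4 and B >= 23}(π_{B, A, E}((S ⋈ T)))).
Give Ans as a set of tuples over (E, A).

S ⋈ T (natural join on F): {(10, 27, 9, 1, 2), (10, 27, 9, 1, 23), (10, 27, 9, 1, 24), (10, 27, 9, 1, 40), (10, 4, 33, 23, 2), (10, 4, 33, 23, 23), (10, 4, 33, 23, 24), (10, 4, 33, 23, 40), (8, 14, 39, 40, 3), (8, 19, 38, 11, 3), (8, 2, 9, 37, 3), (8, 26, 31, 1, 3), (8, 32, 7, 19, 3)}
π_{B, A, E} gives {(1, 26, 3), (1, 27, 2), (1, 27, 23), (1, 27, 24), (1, 27, 40), (11, 19, 3), (19, 32, 3), (23, 4, 2), (23, 4, 23), (23, 4, 24), (23, 4, 40), (37, 2, 3), (40, 14, 3)}.
Apply σ_{A <= 4 and B >= 23}; surviving tuples: {(23, 4, 2), (23, 4, 23), (23, 4, 24), (23, 4, 40), (37, 2, 3)}
π_{E, A} gives {(2, 4), (23, 4), (24, 4), (3, 2), (40, 4)}.

{(2, 4), (23, 4), (24, 4), (3, 2), (40, 4)}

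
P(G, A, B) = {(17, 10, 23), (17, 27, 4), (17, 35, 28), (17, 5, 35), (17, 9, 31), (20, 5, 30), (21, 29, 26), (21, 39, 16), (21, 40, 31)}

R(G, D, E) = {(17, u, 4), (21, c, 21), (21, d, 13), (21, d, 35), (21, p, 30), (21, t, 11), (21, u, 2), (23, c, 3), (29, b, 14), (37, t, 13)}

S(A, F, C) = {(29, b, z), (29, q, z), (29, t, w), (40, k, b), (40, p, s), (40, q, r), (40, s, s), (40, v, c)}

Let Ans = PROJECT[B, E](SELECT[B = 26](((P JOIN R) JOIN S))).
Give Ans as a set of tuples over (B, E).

{(26, 11), (26, 13), (26, 2), (26, 21), (26, 30), (26, 35)}

P ⋈ R (natural join on G): {(17, 10, 23, u, 4), (17, 27, 4, u, 4), (17, 35, 28, u, 4), (17, 5, 35, u, 4), (17, 9, 31, u, 4), (21, 29, 26, c, 21), (21, 29, 26, d, 13), (21, 29, 26, d, 35), (21, 29, 26, p, 30), (21, 29, 26, t, 11), (21, 29, 26, u, 2), (21, 39, 16, c, 21), (21, 39, 16, d, 13), (21, 39, 16, d, 35), (21, 39, 16, p, 30), (21, 39, 16, t, 11), (21, 39, 16, u, 2), (21, 40, 31, c, 21), (21, 40, 31, d, 13), (21, 40, 31, d, 35), (21, 40, 31, p, 30), (21, 40, 31, t, 11), (21, 40, 31, u, 2)}
(P JOIN R) ⋈ S (natural join on A): {(21, 29, 26, c, 21, b, z), (21, 29, 26, c, 21, q, z), (21, 29, 26, c, 21, t, w), (21, 29, 26, d, 13, b, z), (21, 29, 26, d, 13, q, z), (21, 29, 26, d, 13, t, w), (21, 29, 26, d, 35, b, z), (21, 29, 26, d, 35, q, z), (21, 29, 26, d, 35, t, w), (21, 29, 26, p, 30, b, z), (21, 29, 26, p, 30, q, z), (21, 29, 26, p, 30, t, w), (21, 29, 26, t, 11, b, z), (21, 29, 26, t, 11, q, z), (21, 29, 26, t, 11, t, w), (21, 29, 26, u, 2, b, z), (21, 29, 26, u, 2, q, z), (21, 29, 26, u, 2, t, w), (21, 40, 31, c, 21, k, b), (21, 40, 31, c, 21, p, s), (21, 40, 31, c, 21, q, r), (21, 40, 31, c, 21, s, s), (21, 40, 31, c, 21, v, c), (21, 40, 31, d, 13, k, b), (21, 40, 31, d, 13, p, s), (21, 40, 31, d, 13, q, r), (21, 40, 31, d, 13, s, s), (21, 40, 31, d, 13, v, c), (21, 40, 31, d, 35, k, b), (21, 40, 31, d, 35, p, s), (21, 40, 31, d, 35, q, r), (21, 40, 31, d, 35, s, s), (21, 40, 31, d, 35, v, c), (21, 40, 31, p, 30, k, b), (21, 40, 31, p, 30, p, s), (21, 40, 31, p, 30, q, r), (21, 40, 31, p, 30, s, s), (21, 40, 31, p, 30, v, c), (21, 40, 31, t, 11, k, b), (21, 40, 31, t, 11, p, s), (21, 40, 31, t, 11, q, r), (21, 40, 31, t, 11, s, s), (21, 40, 31, t, 11, v, c), (21, 40, 31, u, 2, k, b), (21, 40, 31, u, 2, p, s), (21, 40, 31, u, 2, q, r), (21, 40, 31, u, 2, s, s), (21, 40, 31, u, 2, v, c)}
Apply σ_{B = 26}; surviving tuples: {(21, 29, 26, c, 21, b, z), (21, 29, 26, c, 21, q, z), (21, 29, 26, c, 21, t, w), (21, 29, 26, d, 13, b, z), (21, 29, 26, d, 13, q, z), (21, 29, 26, d, 13, t, w), (21, 29, 26, d, 35, b, z), (21, 29, 26, d, 35, q, z), (21, 29, 26, d, 35, t, w), (21, 29, 26, p, 30, b, z), (21, 29, 26, p, 30, q, z), (21, 29, 26, p, 30, t, w), (21, 29, 26, t, 11, b, z), (21, 29, 26, t, 11, q, z), (21, 29, 26, t, 11, t, w), (21, 29, 26, u, 2, b, z), (21, 29, 26, u, 2, q, z), (21, 29, 26, u, 2, t, w)}
Projecting to B, E (12 duplicate(s) eliminated): {(26, 11), (26, 13), (26, 2), (26, 21), (26, 30), (26, 35)}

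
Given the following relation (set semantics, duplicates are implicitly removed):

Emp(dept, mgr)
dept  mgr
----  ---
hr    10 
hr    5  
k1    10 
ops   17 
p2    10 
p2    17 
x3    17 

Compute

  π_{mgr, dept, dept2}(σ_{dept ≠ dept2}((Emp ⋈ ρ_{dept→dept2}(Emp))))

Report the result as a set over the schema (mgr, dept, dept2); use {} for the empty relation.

ρ[dept→dept2]: schema becomes (dept2, mgr); tuples unchanged.
Emp ⋈ ρ_{dept→dept2}(Emp) (natural join on mgr): {(hr, 10, hr), (hr, 10, k1), (hr, 10, p2), (hr, 5, hr), (k1, 10, hr), (k1, 10, k1), (k1, 10, p2), (ops, 17, ops), (ops, 17, p2), (ops, 17, x3), (p2, 10, hr), (p2, 10, k1), (p2, 10, p2), (p2, 17, ops), (p2, 17, p2), (p2, 17, x3), (x3, 17, ops), (x3, 17, p2), (x3, 17, x3)}
Apply σ_{dept ≠ dept2}; surviving tuples: {(hr, 10, k1), (hr, 10, p2), (k1, 10, hr), (k1, 10, p2), (ops, 17, p2), (ops, 17, x3), (p2, 10, hr), (p2, 10, k1), (p2, 17, ops), (p2, 17, x3), (x3, 17, ops), (x3, 17, p2)}
π[mgr, dept, dept2]: project onto (mgr, dept, dept2) → {(10, hr, k1), (10, hr, p2), (10, k1, hr), (10, k1, p2), (10, p2, hr), (10, p2, k1), (17, ops, p2), (17, ops, x3), (17, p2, ops), (17, p2, x3), (17, x3, ops), (17, x3, p2)}

{(10, hr, k1), (10, hr, p2), (10, k1, hr), (10, k1, p2), (10, p2, hr), (10, p2, k1), (17, ops, p2), (17, ops, x3), (17, p2, ops), (17, p2, x3), (17, x3, ops), (17, x3, p2)}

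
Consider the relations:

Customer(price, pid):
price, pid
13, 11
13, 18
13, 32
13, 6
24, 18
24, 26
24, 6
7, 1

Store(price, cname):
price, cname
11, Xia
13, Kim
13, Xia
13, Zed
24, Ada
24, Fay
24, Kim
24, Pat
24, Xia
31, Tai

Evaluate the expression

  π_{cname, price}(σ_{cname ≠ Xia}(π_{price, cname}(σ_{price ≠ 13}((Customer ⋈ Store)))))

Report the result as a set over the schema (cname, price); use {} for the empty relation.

Joining Customer and Store on price yields {(13, 11, Kim), (13, 11, Xia), (13, 11, Zed), (13, 18, Kim), (13, 18, Xia), (13, 18, Zed), (13, 32, Kim), (13, 32, Xia), (13, 32, Zed), (13, 6, Kim), (13, 6, Xia), (13, 6, Zed), (24, 18, Ada), (24, 18, Fay), (24, 18, Kim), (24, 18, Pat), (24, 18, Xia), (24, 26, Ada), (24, 26, Fay), (24, 26, Kim), (24, 26, Pat), (24, 26, Xia), (24, 6, Ada), (24, 6, Fay), (24, 6, Kim), (24, 6, Pat), (24, 6, Xia)}.
σ[price ≠ 13]: keep tuples satisfying price ≠ 13 → {(24, 18, Ada), (24, 18, Fay), (24, 18, Kim), (24, 18, Pat), (24, 18, Xia), (24, 26, Ada), (24, 26, Fay), (24, 26, Kim), (24, 26, Pat), (24, 26, Xia), (24, 6, Ada), (24, 6, Fay), (24, 6, Kim), (24, 6, Pat), (24, 6, Xia)}
π[price, cname]: project onto (price, cname) (10 duplicate(s) eliminated) → {(24, Ada), (24, Fay), (24, Kim), (24, Pat), (24, Xia)}
σ[cname ≠ Xia]: keep tuples satisfying cname ≠ Xia → {(24, Ada), (24, Fay), (24, Kim), (24, Pat)}
π[cname, price]: project onto (cname, price) → {(Ada, 24), (Fay, 24), (Kim, 24), (Pat, 24)}

{(Ada, 24), (Fay, 24), (Kim, 24), (Pat, 24)}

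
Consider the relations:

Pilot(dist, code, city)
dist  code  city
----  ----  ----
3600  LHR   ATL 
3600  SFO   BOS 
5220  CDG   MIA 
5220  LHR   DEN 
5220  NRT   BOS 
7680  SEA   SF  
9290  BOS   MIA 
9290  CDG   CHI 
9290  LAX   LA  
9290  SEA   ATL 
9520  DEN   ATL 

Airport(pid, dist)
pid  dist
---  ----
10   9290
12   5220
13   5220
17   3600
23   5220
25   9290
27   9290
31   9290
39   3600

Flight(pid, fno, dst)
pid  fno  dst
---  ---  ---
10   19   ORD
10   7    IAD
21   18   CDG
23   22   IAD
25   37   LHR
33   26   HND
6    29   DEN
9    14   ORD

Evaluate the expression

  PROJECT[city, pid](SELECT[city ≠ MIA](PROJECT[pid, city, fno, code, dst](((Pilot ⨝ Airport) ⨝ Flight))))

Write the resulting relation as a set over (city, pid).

{(ATL, 10), (ATL, 25), (BOS, 23), (CHI, 10), (CHI, 25), (DEN, 23), (LA, 10), (LA, 25)}

Pilot ⋈ Airport (natural join on dist): {(3600, LHR, ATL, 17), (3600, LHR, ATL, 39), (3600, SFO, BOS, 17), (3600, SFO, BOS, 39), (5220, CDG, MIA, 12), (5220, CDG, MIA, 13), (5220, CDG, MIA, 23), (5220, LHR, DEN, 12), (5220, LHR, DEN, 13), (5220, LHR, DEN, 23), (5220, NRT, BOS, 12), (5220, NRT, BOS, 13), (5220, NRT, BOS, 23), (9290, BOS, MIA, 10), (9290, BOS, MIA, 25), (9290, BOS, MIA, 27), (9290, BOS, MIA, 31), (9290, CDG, CHI, 10), (9290, CDG, CHI, 25), (9290, CDG, CHI, 27), (9290, CDG, CHI, 31), (9290, LAX, LA, 10), (9290, LAX, LA, 25), (9290, LAX, LA, 27), (9290, LAX, LA, 31), (9290, SEA, ATL, 10), (9290, SEA, ATL, 25), (9290, SEA, ATL, 27), (9290, SEA, ATL, 31)}
(Pilot ⨝ Airport) ⋈ Flight (natural join on pid): {(5220, CDG, MIA, 23, 22, IAD), (5220, LHR, DEN, 23, 22, IAD), (5220, NRT, BOS, 23, 22, IAD), (9290, BOS, MIA, 10, 19, ORD), (9290, BOS, MIA, 10, 7, IAD), (9290, BOS, MIA, 25, 37, LHR), (9290, CDG, CHI, 10, 19, ORD), (9290, CDG, CHI, 10, 7, IAD), (9290, CDG, CHI, 25, 37, LHR), (9290, LAX, LA, 10, 19, ORD), (9290, LAX, LA, 10, 7, IAD), (9290, LAX, LA, 25, 37, LHR), (9290, SEA, ATL, 10, 19, ORD), (9290, SEA, ATL, 10, 7, IAD), (9290, SEA, ATL, 25, 37, LHR)}
π[pid, city, fno, code, dst]: project onto (pid, city, fno, code, dst) → {(10, ATL, 19, SEA, ORD), (10, ATL, 7, SEA, IAD), (10, CHI, 19, CDG, ORD), (10, CHI, 7, CDG, IAD), (10, LA, 19, LAX, ORD), (10, LA, 7, LAX, IAD), (10, MIA, 19, BOS, ORD), (10, MIA, 7, BOS, IAD), (23, BOS, 22, NRT, IAD), (23, DEN, 22, LHR, IAD), (23, MIA, 22, CDG, IAD), (25, ATL, 37, SEA, LHR), (25, CHI, 37, CDG, LHR), (25, LA, 37, LAX, LHR), (25, MIA, 37, BOS, LHR)}
Selection city ≠ MIA: {(10, ATL, 19, SEA, ORD), (10, ATL, 7, SEA, IAD), (10, CHI, 19, CDG, ORD), (10, CHI, 7, CDG, IAD), (10, LA, 19, LAX, ORD), (10, LA, 7, LAX, IAD), (23, BOS, 22, NRT, IAD), (23, DEN, 22, LHR, IAD), (25, ATL, 37, SEA, LHR), (25, CHI, 37, CDG, LHR), (25, LA, 37, LAX, LHR)}
π[city, pid]: project onto (city, pid) (3 duplicate(s) eliminated) → {(ATL, 10), (ATL, 25), (BOS, 23), (CHI, 10), (CHI, 25), (DEN, 23), (LA, 10), (LA, 25)}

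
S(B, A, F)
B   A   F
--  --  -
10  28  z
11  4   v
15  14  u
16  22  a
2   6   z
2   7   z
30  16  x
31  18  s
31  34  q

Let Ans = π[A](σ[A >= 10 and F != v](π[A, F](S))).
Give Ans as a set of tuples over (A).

π[A, F]: project onto (A, F) → {(14, u), (16, x), (18, s), (22, a), (28, z), (34, q), (4, v), (6, z), (7, z)}
Apply σ_{A >= 10 and F != v}; surviving tuples: {(14, u), (16, x), (18, s), (22, a), (28, z), (34, q)}
π[A]: project onto (A) → {14, 16, 18, 22, 28, 34}

{14, 16, 18, 22, 28, 34}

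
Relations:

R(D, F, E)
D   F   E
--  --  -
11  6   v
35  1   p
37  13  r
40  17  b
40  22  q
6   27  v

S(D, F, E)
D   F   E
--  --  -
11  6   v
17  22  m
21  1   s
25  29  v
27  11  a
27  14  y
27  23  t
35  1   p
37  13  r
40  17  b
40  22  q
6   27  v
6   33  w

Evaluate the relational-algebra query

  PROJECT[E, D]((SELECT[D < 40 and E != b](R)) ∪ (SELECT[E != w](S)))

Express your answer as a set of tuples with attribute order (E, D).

{(a, 27), (b, 40), (m, 17), (p, 35), (q, 40), (r, 37), (s, 21), (t, 27), (v, 11), (v, 25), (v, 6), (y, 27)}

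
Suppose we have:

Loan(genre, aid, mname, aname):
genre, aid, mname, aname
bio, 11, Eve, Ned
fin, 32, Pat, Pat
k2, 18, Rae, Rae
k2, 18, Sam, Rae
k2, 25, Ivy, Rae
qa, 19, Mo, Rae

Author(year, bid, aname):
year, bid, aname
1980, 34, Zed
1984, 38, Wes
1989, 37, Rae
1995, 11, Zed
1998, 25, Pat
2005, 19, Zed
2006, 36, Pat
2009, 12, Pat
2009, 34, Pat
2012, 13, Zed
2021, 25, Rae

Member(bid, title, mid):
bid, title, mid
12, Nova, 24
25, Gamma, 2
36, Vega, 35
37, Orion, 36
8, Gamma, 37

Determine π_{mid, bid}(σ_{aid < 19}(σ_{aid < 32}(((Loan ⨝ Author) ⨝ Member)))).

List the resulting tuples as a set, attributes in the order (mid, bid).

{(2, 25), (36, 37)}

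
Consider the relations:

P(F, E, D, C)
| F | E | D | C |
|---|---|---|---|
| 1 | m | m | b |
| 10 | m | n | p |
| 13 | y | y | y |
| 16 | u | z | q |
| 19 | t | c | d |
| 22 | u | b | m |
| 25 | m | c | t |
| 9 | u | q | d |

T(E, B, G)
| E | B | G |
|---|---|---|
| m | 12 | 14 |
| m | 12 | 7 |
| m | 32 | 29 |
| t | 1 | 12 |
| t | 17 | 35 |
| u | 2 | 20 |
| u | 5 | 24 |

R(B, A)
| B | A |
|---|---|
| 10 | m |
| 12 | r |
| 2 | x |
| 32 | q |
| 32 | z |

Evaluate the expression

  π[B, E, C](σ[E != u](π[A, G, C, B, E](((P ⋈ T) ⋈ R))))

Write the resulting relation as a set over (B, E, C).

{(12, m, b), (12, m, p), (12, m, t), (32, m, b), (32, m, p), (32, m, t)}

Natural join on E: {(1, m, m, b, 12, 14), (1, m, m, b, 12, 7), (1, m, m, b, 32, 29), (10, m, n, p, 12, 14), (10, m, n, p, 12, 7), (10, m, n, p, 32, 29), (16, u, z, q, 2, 20), (16, u, z, q, 5, 24), (19, t, c, d, 1, 12), (19, t, c, d, 17, 35), (22, u, b, m, 2, 20), (22, u, b, m, 5, 24), (25, m, c, t, 12, 14), (25, m, c, t, 12, 7), (25, m, c, t, 32, 29), (9, u, q, d, 2, 20), (9, u, q, d, 5, 24)}
Natural join on B: {(1, m, m, b, 12, 14, r), (1, m, m, b, 12, 7, r), (1, m, m, b, 32, 29, q), (1, m, m, b, 32, 29, z), (10, m, n, p, 12, 14, r), (10, m, n, p, 12, 7, r), (10, m, n, p, 32, 29, q), (10, m, n, p, 32, 29, z), (16, u, z, q, 2, 20, x), (22, u, b, m, 2, 20, x), (25, m, c, t, 12, 14, r), (25, m, c, t, 12, 7, r), (25, m, c, t, 32, 29, q), (25, m, c, t, 32, 29, z), (9, u, q, d, 2, 20, x)}
Projecting to A, G, C, B, E: {(q, 29, b, 32, m), (q, 29, p, 32, m), (q, 29, t, 32, m), (r, 14, b, 12, m), (r, 14, p, 12, m), (r, 14, t, 12, m), (r, 7, b, 12, m), (r, 7, p, 12, m), (r, 7, t, 12, m), (x, 20, d, 2, u), (x, 20, m, 2, u), (x, 20, q, 2, u), (z, 29, b, 32, m), (z, 29, p, 32, m), (z, 29, t, 32, m)}
σ[E != u]: keep tuples satisfying E != u → {(q, 29, b, 32, m), (q, 29, p, 32, m), (q, 29, t, 32, m), (r, 14, b, 12, m), (r, 14, p, 12, m), (r, 14, t, 12, m), (r, 7, b, 12, m), (r, 7, p, 12, m), (r, 7, t, 12, m), (z, 29, b, 32, m), (z, 29, p, 32, m), (z, 29, t, 32, m)}
Projecting to B, E, C (6 duplicate(s) eliminated): {(12, m, b), (12, m, p), (12, m, t), (32, m, b), (32, m, p), (32, m, t)}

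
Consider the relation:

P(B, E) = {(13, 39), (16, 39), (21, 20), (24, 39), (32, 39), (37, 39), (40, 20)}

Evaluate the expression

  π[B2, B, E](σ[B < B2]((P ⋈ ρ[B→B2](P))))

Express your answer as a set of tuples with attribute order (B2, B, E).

{(16, 13, 39), (24, 13, 39), (24, 16, 39), (32, 13, 39), (32, 16, 39), (32, 24, 39), (37, 13, 39), (37, 16, 39), (37, 24, 39), (37, 32, 39), (40, 21, 20)}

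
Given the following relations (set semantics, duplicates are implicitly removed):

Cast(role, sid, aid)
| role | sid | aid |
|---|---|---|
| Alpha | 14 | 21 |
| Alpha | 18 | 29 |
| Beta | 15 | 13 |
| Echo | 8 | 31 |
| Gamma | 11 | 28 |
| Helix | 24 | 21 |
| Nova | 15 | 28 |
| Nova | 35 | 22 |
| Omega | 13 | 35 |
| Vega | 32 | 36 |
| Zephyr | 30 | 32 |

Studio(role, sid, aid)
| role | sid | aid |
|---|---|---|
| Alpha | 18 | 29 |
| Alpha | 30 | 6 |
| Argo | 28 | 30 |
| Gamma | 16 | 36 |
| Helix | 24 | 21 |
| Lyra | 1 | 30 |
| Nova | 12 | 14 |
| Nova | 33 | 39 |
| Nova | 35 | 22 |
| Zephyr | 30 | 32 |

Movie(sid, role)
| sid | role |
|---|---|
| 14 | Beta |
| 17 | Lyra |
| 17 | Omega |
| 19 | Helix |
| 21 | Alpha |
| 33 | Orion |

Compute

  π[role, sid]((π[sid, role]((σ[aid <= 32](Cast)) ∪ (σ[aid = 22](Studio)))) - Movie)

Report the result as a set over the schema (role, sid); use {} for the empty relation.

{(Alpha, 14), (Alpha, 18), (Beta, 15), (Echo, 8), (Gamma, 11), (Helix, 24), (Nova, 15), (Nova, 35), (Zephyr, 30)}

Apply σ_{aid <= 32}; surviving tuples: {(Alpha, 14, 21), (Alpha, 18, 29), (Beta, 15, 13), (Echo, 8, 31), (Gamma, 11, 28), (Helix, 24, 21), (Nova, 15, 28), (Nova, 35, 22), (Zephyr, 30, 32)}
Apply σ_{aid = 22}; surviving tuples: {(Nova, 35, 22)}
Union: {(Alpha, 14, 21), (Alpha, 18, 29), (Beta, 15, 13), (Echo, 8, 31), (Gamma, 11, 28), (Helix, 24, 21), (Nova, 15, 28), (Nova, 35, 22), (Zephyr, 30, 32)} with {(Nova, 35, 22)} → {(Alpha, 14, 21), (Alpha, 18, 29), (Beta, 15, 13), (Echo, 8, 31), (Gamma, 11, 28), (Helix, 24, 21), (Nova, 15, 28), (Nova, 35, 22), (Zephyr, 30, 32)}
π[sid, role]: project onto (sid, role) → {(11, Gamma), (14, Alpha), (15, Beta), (15, Nova), (18, Alpha), (24, Helix), (30, Zephyr), (35, Nova), (8, Echo)}
Difference: {(11, Gamma), (14, Alpha), (15, Beta), (15, Nova), (18, Alpha), (24, Helix), (30, Zephyr), (35, Nova), (8, Echo)} with {(14, Beta), (17, Lyra), (17, Omega), (19, Helix), (21, Alpha), (33, Orion)} → {(11, Gamma), (14, Alpha), (15, Beta), (15, Nova), (18, Alpha), (24, Helix), (30, Zephyr), (35, Nova), (8, Echo)}
π[role, sid]: project onto (role, sid) → {(Alpha, 14), (Alpha, 18), (Beta, 15), (Echo, 8), (Gamma, 11), (Helix, 24), (Nova, 15), (Nova, 35), (Zephyr, 30)}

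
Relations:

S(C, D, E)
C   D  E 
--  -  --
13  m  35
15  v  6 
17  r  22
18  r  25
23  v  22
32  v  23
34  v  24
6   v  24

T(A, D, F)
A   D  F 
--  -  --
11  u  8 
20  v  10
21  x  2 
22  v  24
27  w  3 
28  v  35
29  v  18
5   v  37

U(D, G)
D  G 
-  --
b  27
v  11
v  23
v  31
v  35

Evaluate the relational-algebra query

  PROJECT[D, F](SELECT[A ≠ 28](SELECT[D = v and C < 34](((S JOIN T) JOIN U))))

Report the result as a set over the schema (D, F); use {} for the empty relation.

{(v, 10), (v, 18), (v, 24), (v, 37)}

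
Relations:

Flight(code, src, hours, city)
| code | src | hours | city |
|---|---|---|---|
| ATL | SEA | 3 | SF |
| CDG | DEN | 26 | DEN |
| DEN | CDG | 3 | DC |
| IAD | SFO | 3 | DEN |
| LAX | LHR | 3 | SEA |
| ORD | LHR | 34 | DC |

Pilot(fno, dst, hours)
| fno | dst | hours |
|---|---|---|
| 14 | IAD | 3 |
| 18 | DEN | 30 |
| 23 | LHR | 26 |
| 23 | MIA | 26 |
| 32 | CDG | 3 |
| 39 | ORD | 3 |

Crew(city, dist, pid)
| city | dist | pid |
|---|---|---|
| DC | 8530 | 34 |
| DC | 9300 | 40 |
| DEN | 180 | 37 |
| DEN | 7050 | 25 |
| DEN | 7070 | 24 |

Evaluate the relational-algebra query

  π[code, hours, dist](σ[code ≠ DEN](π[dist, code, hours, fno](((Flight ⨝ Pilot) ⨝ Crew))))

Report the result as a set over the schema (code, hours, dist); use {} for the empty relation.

{(CDG, 26, 180), (CDG, 26, 7050), (CDG, 26, 7070), (IAD, 3, 180), (IAD, 3, 7050), (IAD, 3, 7070)}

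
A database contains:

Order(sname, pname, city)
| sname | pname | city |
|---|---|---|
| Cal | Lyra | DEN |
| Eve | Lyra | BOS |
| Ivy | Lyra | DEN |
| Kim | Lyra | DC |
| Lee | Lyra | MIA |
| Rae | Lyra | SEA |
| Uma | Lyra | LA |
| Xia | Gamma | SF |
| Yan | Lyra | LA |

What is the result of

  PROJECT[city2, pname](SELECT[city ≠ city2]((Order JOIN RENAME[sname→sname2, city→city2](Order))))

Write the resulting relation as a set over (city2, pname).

ρ[sname→sname2, city→city2]: schema becomes (sname2, pname, city2); tuples unchanged.
Natural join on pname: {(Cal, Lyra, DEN, Cal, DEN), (Cal, Lyra, DEN, Eve, BOS), (Cal, Lyra, DEN, Ivy, DEN), (Cal, Lyra, DEN, Kim, DC), (Cal, Lyra, DEN, Lee, MIA), (Cal, Lyra, DEN, Rae, SEA), (Cal, Lyra, DEN, Uma, LA), (Cal, Lyra, DEN, Yan, LA), (Eve, Lyra, BOS, Cal, DEN), (Eve, Lyra, BOS, Eve, BOS), (Eve, Lyra, BOS, Ivy, DEN), (Eve, Lyra, BOS, Kim, DC), (Eve, Lyra, BOS, Lee, MIA), (Eve, Lyra, BOS, Rae, SEA), (Eve, Lyra, BOS, Uma, LA), (Eve, Lyra, BOS, Yan, LA), (Ivy, Lyra, DEN, Cal, DEN), (Ivy, Lyra, DEN, Eve, BOS), (Ivy, Lyra, DEN, Ivy, DEN), (Ivy, Lyra, DEN, Kim, DC), (Ivy, Lyra, DEN, Lee, MIA), (Ivy, Lyra, DEN, Rae, SEA), (Ivy, Lyra, DEN, Uma, LA), (Ivy, Lyra, DEN, Yan, LA), (Kim, Lyra, DC, Cal, DEN), (Kim, Lyra, DC, Eve, BOS), (Kim, Lyra, DC, Ivy, DEN), (Kim, Lyra, DC, Kim, DC), (Kim, Lyra, DC, Lee, MIA), (Kim, Lyra, DC, Rae, SEA), (Kim, Lyra, DC, Uma, LA), (Kim, Lyra, DC, Yan, LA), (Lee, Lyra, MIA, Cal, DEN), (Lee, Lyra, MIA, Eve, BOS), (Lee, Lyra, MIA, Ivy, DEN), (Lee, Lyra, MIA, Kim, DC), (Lee, Lyra, MIA, Lee, MIA), (Lee, Lyra, MIA, Rae, SEA), (Lee, Lyra, MIA, Uma, LA), (Lee, Lyra, MIA, Yan, LA), (Rae, Lyra, SEA, Cal, DEN), (Rae, Lyra, SEA, Eve, BOS), (Rae, Lyra, SEA, Ivy, DEN), (Rae, Lyra, SEA, Kim, DC), (Rae, Lyra, SEA, Lee, MIA), (Rae, Lyra, SEA, Rae, SEA), (Rae, Lyra, SEA, Uma, LA), (Rae, Lyra, SEA, Yan, LA), (Uma, Lyra, LA, Cal, DEN), (Uma, Lyra, LA, Eve, BOS), (Uma, Lyra, LA, Ivy, DEN), (Uma, Lyra, LA, Kim, DC), (Uma, Lyra, LA, Lee, MIA), (Uma, Lyra, LA, Rae, SEA), (Uma, Lyra, LA, Uma, LA), (Uma, Lyra, LA, Yan, LA), (Xia, Gamma, SF, Xia, SF), (Yan, Lyra, LA, Cal, DEN), (Yan, Lyra, LA, Eve, BOS), (Yan, Lyra, LA, Ivy, DEN), (Yan, Lyra, LA, Kim, DC), (Yan, Lyra, LA, Lee, MIA), (Yan, Lyra, LA, Rae, SEA), (Yan, Lyra, LA, Uma, LA), (Yan, Lyra, LA, Yan, LA)}
Apply σ_{city ≠ city2}; surviving tuples: {(Cal, Lyra, DEN, Eve, BOS), (Cal, Lyra, DEN, Kim, DC), (Cal, Lyra, DEN, Lee, MIA), (Cal, Lyra, DEN, Rae, SEA), (Cal, Lyra, DEN, Uma, LA), (Cal, Lyra, DEN, Yan, LA), (Eve, Lyra, BOS, Cal, DEN), (Eve, Lyra, BOS, Ivy, DEN), (Eve, Lyra, BOS, Kim, DC), (Eve, Lyra, BOS, Lee, MIA), (Eve, Lyra, BOS, Rae, SEA), (Eve, Lyra, BOS, Uma, LA), (Eve, Lyra, BOS, Yan, LA), (Ivy, Lyra, DEN, Eve, BOS), (Ivy, Lyra, DEN, Kim, DC), (Ivy, Lyra, DEN, Lee, MIA), (Ivy, Lyra, DEN, Rae, SEA), (Ivy, Lyra, DEN, Uma, LA), (Ivy, Lyra, DEN, Yan, LA), (Kim, Lyra, DC, Cal, DEN), (Kim, Lyra, DC, Eve, BOS), (Kim, Lyra, DC, Ivy, DEN), (Kim, Lyra, DC, Lee, MIA), (Kim, Lyra, DC, Rae, SEA), (Kim, Lyra, DC, Uma, LA), (Kim, Lyra, DC, Yan, LA), (Lee, Lyra, MIA, Cal, DEN), (Lee, Lyra, MIA, Eve, BOS), (Lee, Lyra, MIA, Ivy, DEN), (Lee, Lyra, MIA, Kim, DC), (Lee, Lyra, MIA, Rae, SEA), (Lee, Lyra, MIA, Uma, LA), (Lee, Lyra, MIA, Yan, LA), (Rae, Lyra, SEA, Cal, DEN), (Rae, Lyra, SEA, Eve, BOS), (Rae, Lyra, SEA, Ivy, DEN), (Rae, Lyra, SEA, Kim, DC), (Rae, Lyra, SEA, Lee, MIA), (Rae, Lyra, SEA, Uma, LA), (Rae, Lyra, SEA, Yan, LA), (Uma, Lyra, LA, Cal, DEN), (Uma, Lyra, LA, Eve, BOS), (Uma, Lyra, LA, Ivy, DEN), (Uma, Lyra, LA, Kim, DC), (Uma, Lyra, LA, Lee, MIA), (Uma, Lyra, LA, Rae, SEA), (Yan, Lyra, LA, Cal, DEN), (Yan, Lyra, LA, Eve, BOS), (Yan, Lyra, LA, Ivy, DEN), (Yan, Lyra, LA, Kim, DC), (Yan, Lyra, LA, Lee, MIA), (Yan, Lyra, LA, Rae, SEA)}
π[city2, pname]: project onto (city2, pname) (46 duplicate(s) eliminated) → {(BOS, Lyra), (DC, Lyra), (DEN, Lyra), (LA, Lyra), (MIA, Lyra), (SEA, Lyra)}

{(BOS, Lyra), (DC, Lyra), (DEN, Lyra), (LA, Lyra), (MIA, Lyra), (SEA, Lyra)}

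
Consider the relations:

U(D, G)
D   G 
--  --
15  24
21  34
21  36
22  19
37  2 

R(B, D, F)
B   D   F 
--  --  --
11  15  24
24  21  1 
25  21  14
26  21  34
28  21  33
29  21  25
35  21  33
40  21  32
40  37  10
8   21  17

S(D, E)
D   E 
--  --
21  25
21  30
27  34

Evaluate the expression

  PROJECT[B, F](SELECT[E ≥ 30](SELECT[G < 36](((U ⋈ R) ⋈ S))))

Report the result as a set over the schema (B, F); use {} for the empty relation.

{(24, 1), (25, 14), (26, 34), (28, 33), (29, 25), (35, 33), (40, 32), (8, 17)}

U ⋈ R (natural join on D): {(15, 24, 11, 24), (21, 34, 24, 1), (21, 34, 25, 14), (21, 34, 26, 34), (21, 34, 28, 33), (21, 34, 29, 25), (21, 34, 35, 33), (21, 34, 40, 32), (21, 34, 8, 17), (21, 36, 24, 1), (21, 36, 25, 14), (21, 36, 26, 34), (21, 36, 28, 33), (21, 36, 29, 25), (21, 36, 35, 33), (21, 36, 40, 32), (21, 36, 8, 17), (37, 2, 40, 10)}
(U ⋈ R) ⋈ S (natural join on D): {(21, 34, 24, 1, 25), (21, 34, 24, 1, 30), (21, 34, 25, 14, 25), (21, 34, 25, 14, 30), (21, 34, 26, 34, 25), (21, 34, 26, 34, 30), (21, 34, 28, 33, 25), (21, 34, 28, 33, 30), (21, 34, 29, 25, 25), (21, 34, 29, 25, 30), (21, 34, 35, 33, 25), (21, 34, 35, 33, 30), (21, 34, 40, 32, 25), (21, 34, 40, 32, 30), (21, 34, 8, 17, 25), (21, 34, 8, 17, 30), (21, 36, 24, 1, 25), (21, 36, 24, 1, 30), (21, 36, 25, 14, 25), (21, 36, 25, 14, 30), (21, 36, 26, 34, 25), (21, 36, 26, 34, 30), (21, 36, 28, 33, 25), (21, 36, 28, 33, 30), (21, 36, 29, 25, 25), (21, 36, 29, 25, 30), (21, 36, 35, 33, 25), (21, 36, 35, 33, 30), (21, 36, 40, 32, 25), (21, 36, 40, 32, 30), (21, 36, 8, 17, 25), (21, 36, 8, 17, 30)}
Filtering on G < 36 leaves {(21, 34, 24, 1, 25), (21, 34, 24, 1, 30), (21, 34, 25, 14, 25), (21, 34, 25, 14, 30), (21, 34, 26, 34, 25), (21, 34, 26, 34, 30), (21, 34, 28, 33, 25), (21, 34, 28, 33, 30), (21, 34, 29, 25, 25), (21, 34, 29, 25, 30), (21, 34, 35, 33, 25), (21, 34, 35, 33, 30), (21, 34, 40, 32, 25), (21, 34, 40, 32, 30), (21, 34, 8, 17, 25), (21, 34, 8, 17, 30)}.
Filtering on E ≥ 30 leaves {(21, 34, 24, 1, 30), (21, 34, 25, 14, 30), (21, 34, 26, 34, 30), (21, 34, 28, 33, 30), (21, 34, 29, 25, 30), (21, 34, 35, 33, 30), (21, 34, 40, 32, 30), (21, 34, 8, 17, 30)}.
Projecting to B, F: {(24, 1), (25, 14), (26, 34), (28, 33), (29, 25), (35, 33), (40, 32), (8, 17)}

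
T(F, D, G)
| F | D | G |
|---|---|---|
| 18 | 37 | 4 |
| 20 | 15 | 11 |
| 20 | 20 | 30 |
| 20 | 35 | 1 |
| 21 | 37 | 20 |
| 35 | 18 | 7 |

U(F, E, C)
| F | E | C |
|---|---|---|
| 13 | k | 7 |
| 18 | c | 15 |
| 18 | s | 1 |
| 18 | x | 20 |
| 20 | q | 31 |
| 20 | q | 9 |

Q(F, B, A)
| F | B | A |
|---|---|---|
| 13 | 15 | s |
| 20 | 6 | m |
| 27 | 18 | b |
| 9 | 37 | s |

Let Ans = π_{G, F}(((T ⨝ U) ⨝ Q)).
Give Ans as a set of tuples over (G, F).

{(1, 20), (11, 20), (30, 20)}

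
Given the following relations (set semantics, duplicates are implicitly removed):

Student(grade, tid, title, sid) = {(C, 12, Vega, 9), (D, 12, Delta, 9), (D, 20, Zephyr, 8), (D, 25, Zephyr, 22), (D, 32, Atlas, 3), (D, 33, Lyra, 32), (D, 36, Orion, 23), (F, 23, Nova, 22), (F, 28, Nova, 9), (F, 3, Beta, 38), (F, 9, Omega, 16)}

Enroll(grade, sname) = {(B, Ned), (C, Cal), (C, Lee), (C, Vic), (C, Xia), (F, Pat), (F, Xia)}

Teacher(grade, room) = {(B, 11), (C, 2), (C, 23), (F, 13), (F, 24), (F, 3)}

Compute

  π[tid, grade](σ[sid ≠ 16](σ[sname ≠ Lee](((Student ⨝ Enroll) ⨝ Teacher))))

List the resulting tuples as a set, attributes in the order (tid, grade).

{(12, C), (23, F), (28, F), (3, F)}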